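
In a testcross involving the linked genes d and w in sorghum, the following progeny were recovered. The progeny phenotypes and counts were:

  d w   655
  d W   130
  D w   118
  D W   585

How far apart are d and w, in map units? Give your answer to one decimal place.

The two most frequent classes, D W (585) and d w (655), are the parental types, so the F1 was D W / d w.
The recombinant classes are D w and d W: 118 + 130 = 248.
Recombination frequency = 248/1488 = 0.1667 ≈ 16.7%, i.e. 16.7 map units.

16.7 map units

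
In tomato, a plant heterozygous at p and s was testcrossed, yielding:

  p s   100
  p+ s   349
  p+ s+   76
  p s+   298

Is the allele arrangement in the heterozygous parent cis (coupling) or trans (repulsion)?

trans

The two most frequent classes are p+ s (349) and p s+ (298); these are the parental (non-recombinant) types.
So the F1 carried p+ s on one chromosome and p s+ on the other — the recessive alleles are on opposite chromosomes (trans / repulsion).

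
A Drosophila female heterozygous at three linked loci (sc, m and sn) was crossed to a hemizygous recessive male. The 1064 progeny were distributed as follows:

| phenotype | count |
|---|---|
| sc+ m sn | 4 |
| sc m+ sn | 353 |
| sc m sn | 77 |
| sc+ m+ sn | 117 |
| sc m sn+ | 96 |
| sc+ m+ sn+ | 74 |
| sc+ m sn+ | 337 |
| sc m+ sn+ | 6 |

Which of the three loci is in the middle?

The two most frequent reciprocal classes, sc+ m sn+ and sc m+ sn, are the parental types, so the F1 was sc+ m sn+ / sc m+ sn.
The two rarest classes, sc+ m sn and sc m+ sn+, are the double crossovers. Comparing them with the parentals, only the sn allele has switched, so sn is the middle locus and the order is sc – sn – m.

sn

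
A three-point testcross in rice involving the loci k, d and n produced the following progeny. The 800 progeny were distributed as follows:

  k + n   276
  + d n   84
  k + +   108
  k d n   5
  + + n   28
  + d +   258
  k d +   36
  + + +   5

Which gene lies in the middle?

The two most frequent reciprocal classes, + d + and k + n, are the parental types, so the F1 was + d + / k + n.
The two rarest classes, + + + and k d n, are the double crossovers. Comparing them with the parentals, only the d allele has switched, so d is the middle locus and the order is n – d – k.

d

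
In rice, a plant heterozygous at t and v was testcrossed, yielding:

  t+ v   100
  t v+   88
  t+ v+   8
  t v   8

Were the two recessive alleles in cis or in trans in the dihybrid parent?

The two most frequent classes are t+ v (100) and t v+ (88); these are the parental (non-recombinant) types.
So the F1 carried t+ v on one chromosome and t v+ on the other — the recessive alleles are on opposite chromosomes (trans / repulsion).

trans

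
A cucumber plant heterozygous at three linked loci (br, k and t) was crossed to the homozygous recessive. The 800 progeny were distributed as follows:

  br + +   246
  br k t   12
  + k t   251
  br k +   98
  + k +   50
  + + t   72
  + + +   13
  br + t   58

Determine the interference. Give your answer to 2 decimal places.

The two most frequent reciprocal classes, br + + and + k t, are the parental types, so the F1 was br + + / + k t.
The two rarest classes, + + + and br k t, are the double crossovers. Comparing them with the parentals, only the br allele has switched, so br is the middle locus and the order is k – br – t.
k–br: (170 + 25)/800 = 0.2437; br–t: (108 + 25)/800 = 0.1663.
Expected DCO frequency = 0.2437 × 0.1663 ≈ 0.04053; observed = 25/800 ≈ 0.03125.
Coefficient of coincidence = 0.03125/0.04053 ≈ 0.77; interference = 1 − 0.77 = 0.23.

0.23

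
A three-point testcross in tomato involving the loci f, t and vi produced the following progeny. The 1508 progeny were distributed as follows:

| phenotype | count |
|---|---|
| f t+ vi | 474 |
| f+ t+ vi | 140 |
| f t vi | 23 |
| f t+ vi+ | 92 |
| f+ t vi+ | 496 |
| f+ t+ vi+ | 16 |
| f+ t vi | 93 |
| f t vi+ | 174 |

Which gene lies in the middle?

The two most frequent reciprocal classes, f t+ vi and f+ t vi+, are the parental types, so the F1 was f t+ vi / f+ t vi+.
The two rarest classes, f t vi and f+ t+ vi+, are the double crossovers. Comparing them with the parentals, only the t allele has switched, so t is the middle locus and the order is f – t – vi.

t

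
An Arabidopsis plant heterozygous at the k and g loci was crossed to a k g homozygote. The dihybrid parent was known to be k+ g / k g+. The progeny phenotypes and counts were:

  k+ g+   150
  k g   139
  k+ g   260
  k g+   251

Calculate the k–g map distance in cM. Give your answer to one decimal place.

36.1 cM

The recombinant classes are k+ g+ and k g: 150 + 139 = 289.
Recombination frequency = 289/800 = 0.3613 ≈ 36.1%, i.e. 36.1 cM.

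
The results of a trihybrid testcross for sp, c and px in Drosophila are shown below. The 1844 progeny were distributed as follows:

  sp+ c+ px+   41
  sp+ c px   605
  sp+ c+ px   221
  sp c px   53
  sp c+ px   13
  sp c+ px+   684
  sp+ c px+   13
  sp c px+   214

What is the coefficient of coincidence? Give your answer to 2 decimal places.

The two most frequent reciprocal classes, sp c+ px+ and sp+ c px, are the parental types, so the F1 was sp c+ px+ / sp+ c px.
The two rarest classes, sp c+ px and sp+ c px+, are the double crossovers. Comparing them with the parentals, only the px allele has switched, so px is the middle locus and the order is sp – px – c.
sp–px: (94 + 26)/1844 = 0.0651; px–c: (435 + 26)/1844 = 0.2500.
Expected DCO frequency = 0.0651 × 0.2500 ≈ 0.01628; observed = 26/1844 ≈ 0.01410.
Coefficient of coincidence = 0.01410/0.01628 ≈ 0.87.

0.87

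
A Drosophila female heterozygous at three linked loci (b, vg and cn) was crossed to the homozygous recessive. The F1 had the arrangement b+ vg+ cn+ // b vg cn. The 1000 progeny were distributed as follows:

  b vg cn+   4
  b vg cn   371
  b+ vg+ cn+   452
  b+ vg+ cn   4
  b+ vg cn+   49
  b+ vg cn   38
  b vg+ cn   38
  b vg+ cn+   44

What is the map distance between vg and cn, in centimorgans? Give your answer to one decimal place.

The two rarest classes, b+ vg+ cn and b vg cn+, are the double crossovers. Comparing them with the parentals, only the cn allele has switched, so cn is the middle locus and the order is b – cn – vg.
Crossovers in the cn–vg interval produce the single-crossover classes b+ vg cn+ and b vg+ cn (49 + 38 = 87) plus the double crossovers (8).
RF(cn–vg) = (87 + 8) / 1000 = 95/1000 = 0.0950 → 9.5 centimorgans.

9.5 centimorgans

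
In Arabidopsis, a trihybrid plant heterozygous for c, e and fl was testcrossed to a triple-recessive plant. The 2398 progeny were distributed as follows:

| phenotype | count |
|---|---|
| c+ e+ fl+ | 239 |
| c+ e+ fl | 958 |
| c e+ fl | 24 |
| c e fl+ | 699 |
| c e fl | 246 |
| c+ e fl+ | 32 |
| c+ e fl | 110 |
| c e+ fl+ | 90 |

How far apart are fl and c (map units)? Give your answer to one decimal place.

22.6 map units

The two most frequent reciprocal classes, c e fl+ and c+ e+ fl, are the parental types, so the F1 was c e fl+ / c+ e+ fl.
The two rarest classes, c+ e fl+ and c e+ fl, are the double crossovers. Comparing them with the parentals, only the c allele has switched, so c is the middle locus and the order is e – c – fl.
Crossovers in the c–fl interval produce the single-crossover classes c e fl and c+ e+ fl+ (246 + 239 = 485) plus the double crossovers (56).
RF(c–fl) = (485 + 56) / 2398 = 541/2398 = 0.2256 → 22.6 map units.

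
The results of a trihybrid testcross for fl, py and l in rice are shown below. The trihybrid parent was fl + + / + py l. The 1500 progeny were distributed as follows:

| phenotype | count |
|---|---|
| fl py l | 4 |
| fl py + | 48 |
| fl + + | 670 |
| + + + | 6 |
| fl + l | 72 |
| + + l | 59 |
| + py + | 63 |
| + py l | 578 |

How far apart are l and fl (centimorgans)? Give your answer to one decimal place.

9.7 centimorgans

The two rarest classes, + + + and fl py l, are the double crossovers. Comparing them with the parentals, only the fl allele has switched, so fl is the middle locus and the order is l – fl – py.
Crossovers in the l–fl interval produce the single-crossover classes fl + l and + py + (72 + 63 = 135) plus the double crossovers (10).
RF(l–fl) = (135 + 10) / 1500 = 145/1500 = 0.0967 → 9.7 centimorgans.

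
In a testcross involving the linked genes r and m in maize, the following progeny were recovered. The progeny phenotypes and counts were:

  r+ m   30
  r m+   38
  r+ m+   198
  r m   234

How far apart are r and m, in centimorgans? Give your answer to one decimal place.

The two most frequent classes, r+ m+ (198) and r m (234), are the parental types, so the F1 was r+ m+ / r m.
The recombinant classes are r+ m and r m+: 30 + 38 = 68.
Recombination frequency = 68/500 = 0.1360 ≈ 13.6%, i.e. 13.6 centimorgans.

13.6 centimorgans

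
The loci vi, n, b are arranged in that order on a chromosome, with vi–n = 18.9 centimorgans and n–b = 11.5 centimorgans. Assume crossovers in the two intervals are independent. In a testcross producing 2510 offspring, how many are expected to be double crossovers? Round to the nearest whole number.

55

Map distances give recombination frequencies of 0.189 and 0.115 for the two intervals.
With no interference, expected double-crossover frequency = 0.189 × 0.115 = 0.02173.
Expected number = 0.02173 × 2510 = 54.55 ≈ 55.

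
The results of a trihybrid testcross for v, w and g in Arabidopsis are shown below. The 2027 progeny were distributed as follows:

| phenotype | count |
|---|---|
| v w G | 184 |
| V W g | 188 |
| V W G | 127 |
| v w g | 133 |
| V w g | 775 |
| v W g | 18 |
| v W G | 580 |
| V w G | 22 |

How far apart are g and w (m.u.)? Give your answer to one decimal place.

The two most frequent reciprocal classes, v W G and V w g, are the parental types, so the F1 was v W G / V w g.
The two rarest classes, v W g and V w G, are the double crossovers. Comparing them with the parentals, only the g allele has switched, so g is the middle locus and the order is w – g – v.
Crossovers in the w–g interval produce the single-crossover classes v w G and V W g (184 + 188 = 372) plus the double crossovers (40).
RF(w–g) = (372 + 40) / 2027 = 412/2027 = 0.2033 → 20.3 m.u.

20.3 m.u.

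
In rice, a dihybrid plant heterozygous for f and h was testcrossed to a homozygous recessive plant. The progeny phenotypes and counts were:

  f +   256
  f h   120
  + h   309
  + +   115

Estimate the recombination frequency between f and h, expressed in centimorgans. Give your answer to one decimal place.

The two most frequent classes, + h (309) and f + (256), are the parental types, so the F1 was + h / f +.
The recombinant classes are + + and f h: 115 + 120 = 235.
Recombination frequency = 235/800 = 0.2938 ≈ 29.4%, i.e. 29.4 centimorgans.

29.4 centimorgans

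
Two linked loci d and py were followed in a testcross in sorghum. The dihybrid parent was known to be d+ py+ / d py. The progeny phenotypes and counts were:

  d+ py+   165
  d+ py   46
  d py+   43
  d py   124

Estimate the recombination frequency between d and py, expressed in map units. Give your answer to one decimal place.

The recombinant classes are d+ py and d py+: 46 + 43 = 89.
Recombination frequency = 89/378 = 0.2354 ≈ 23.5%, i.e. 23.5 map units.

23.5 map units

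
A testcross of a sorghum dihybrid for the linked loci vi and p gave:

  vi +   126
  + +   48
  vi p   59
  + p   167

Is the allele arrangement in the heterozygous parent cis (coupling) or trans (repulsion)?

trans

The two most frequent classes are + p (167) and vi + (126); these are the parental (non-recombinant) types.
So the F1 carried + p on one chromosome and vi + on the other — the recessive alleles are on opposite chromosomes (trans / repulsion).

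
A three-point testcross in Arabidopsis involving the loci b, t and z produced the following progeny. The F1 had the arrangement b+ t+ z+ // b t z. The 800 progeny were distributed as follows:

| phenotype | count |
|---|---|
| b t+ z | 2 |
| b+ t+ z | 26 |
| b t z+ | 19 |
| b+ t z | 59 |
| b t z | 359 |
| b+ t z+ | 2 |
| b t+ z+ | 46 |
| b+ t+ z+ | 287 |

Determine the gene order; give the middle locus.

The two rarest classes, b+ t z+ and b t+ z, are the double crossovers. Comparing them with the parentals, only the t allele has switched, so t is the middle locus and the order is z – t – b.

t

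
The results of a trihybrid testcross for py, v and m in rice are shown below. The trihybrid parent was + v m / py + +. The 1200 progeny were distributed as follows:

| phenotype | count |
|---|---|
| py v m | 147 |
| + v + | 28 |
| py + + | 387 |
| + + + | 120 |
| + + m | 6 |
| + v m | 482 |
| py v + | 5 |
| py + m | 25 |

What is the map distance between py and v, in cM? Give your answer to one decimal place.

The two rarest classes, + + m and py v +, are the double crossovers. Comparing them with the parentals, only the v allele has switched, so v is the middle locus and the order is m – v – py.
Crossovers in the v–py interval produce the single-crossover classes py v m and + + + (147 + 120 = 267) plus the double crossovers (11).
RF(v–py) = (267 + 11) / 1200 = 278/1200 = 0.2317 → 23.2 cM.

23.2 cM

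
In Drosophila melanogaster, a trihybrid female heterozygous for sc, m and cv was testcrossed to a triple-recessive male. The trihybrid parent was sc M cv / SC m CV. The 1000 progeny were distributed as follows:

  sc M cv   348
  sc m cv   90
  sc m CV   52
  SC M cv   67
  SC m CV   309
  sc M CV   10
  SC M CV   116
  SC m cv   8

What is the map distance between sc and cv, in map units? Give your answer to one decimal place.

The two rarest classes, sc M CV and SC m cv, are the double crossovers. Comparing them with the parentals, only the cv allele has switched, so cv is the middle locus and the order is sc – cv – m.
Crossovers in the sc–cv interval produce the single-crossover classes SC M cv and sc m CV (67 + 52 = 119) plus the double crossovers (18).
RF(sc–cv) = (119 + 18) / 1000 = 137/1000 = 0.1370 → 13.7 map units.

13.7 map units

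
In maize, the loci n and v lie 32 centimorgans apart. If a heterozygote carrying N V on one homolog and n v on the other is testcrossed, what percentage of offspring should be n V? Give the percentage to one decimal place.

16.0%

A map distance of 32 centimorgans corresponds to a recombination frequency of 0.320.
The F1 is N V / n v, so n V is a recombinant gamete class with expected frequency r/2 = 0.320/2 = 0.1600.
That is 0.1600 = 16.0% of the progeny.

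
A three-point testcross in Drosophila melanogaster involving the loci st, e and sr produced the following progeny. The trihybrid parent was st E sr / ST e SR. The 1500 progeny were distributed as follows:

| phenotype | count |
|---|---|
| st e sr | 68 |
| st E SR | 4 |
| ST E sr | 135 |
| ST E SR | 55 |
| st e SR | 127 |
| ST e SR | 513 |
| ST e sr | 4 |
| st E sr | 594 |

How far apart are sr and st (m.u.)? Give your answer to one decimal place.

18.0 m.u.

The two rarest classes, st E SR and ST e sr, are the double crossovers. Comparing them with the parentals, only the sr allele has switched, so sr is the middle locus and the order is e – sr – st.
Crossovers in the sr–st interval produce the single-crossover classes ST E sr and st e SR (135 + 127 = 262) plus the double crossovers (8).
RF(sr–st) = (262 + 8) / 1500 = 270/1500 = 0.1800 → 18.0 m.u.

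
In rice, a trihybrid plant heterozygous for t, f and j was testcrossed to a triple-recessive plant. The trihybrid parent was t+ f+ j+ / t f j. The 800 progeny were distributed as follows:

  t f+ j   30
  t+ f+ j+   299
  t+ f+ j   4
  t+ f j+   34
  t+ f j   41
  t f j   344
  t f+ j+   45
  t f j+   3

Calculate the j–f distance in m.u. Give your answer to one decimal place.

The two rarest classes, t+ f+ j and t f j+, are the double crossovers. Comparing them with the parentals, only the j allele has switched, so j is the middle locus and the order is t – j – f.
Crossovers in the j–f interval produce the single-crossover classes t+ f j+ and t f+ j (34 + 30 = 64) plus the double crossovers (7).
RF(j–f) = (64 + 7) / 800 = 71/800 = 0.0887 → 8.9 m.u.

8.9 m.u.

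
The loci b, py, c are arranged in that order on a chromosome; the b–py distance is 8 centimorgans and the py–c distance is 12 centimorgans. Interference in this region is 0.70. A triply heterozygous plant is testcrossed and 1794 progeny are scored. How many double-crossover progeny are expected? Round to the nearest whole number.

Map distances give recombination frequencies of 0.080 and 0.120 for the two intervals.
With interference 0.70 (so coincidence = 0.30), expected double-crossover frequency = 0.080 × 0.120 × 0.30 = 0.00288.
Expected number = 0.00288 × 1794 = 5.17 ≈ 5.

5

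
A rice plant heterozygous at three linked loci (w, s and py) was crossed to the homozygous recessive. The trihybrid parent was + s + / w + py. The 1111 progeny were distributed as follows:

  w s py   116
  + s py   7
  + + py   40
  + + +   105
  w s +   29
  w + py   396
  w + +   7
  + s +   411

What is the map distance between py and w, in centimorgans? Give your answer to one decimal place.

The two rarest classes, + s py and w + +, are the double crossovers. Comparing them with the parentals, only the py allele has switched, so py is the middle locus and the order is s – py – w.
Crossovers in the py–w interval produce the single-crossover classes w s + and + + py (29 + 40 = 69) plus the double crossovers (14).
RF(py–w) = (69 + 14) / 1111 = 83/1111 = 0.0747 → 7.5 centimorgans.

7.5 centimorgans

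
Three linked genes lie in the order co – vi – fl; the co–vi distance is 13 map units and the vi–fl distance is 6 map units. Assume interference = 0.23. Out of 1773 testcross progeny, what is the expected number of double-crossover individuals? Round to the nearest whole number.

11

Map distances give recombination frequencies of 0.130 and 0.060 for the two intervals.
With interference 0.23 (so coincidence = 0.77), expected double-crossover frequency = 0.130 × 0.060 × 0.77 = 0.00601.
Expected number = 0.00601 × 1773 = 10.65 ≈ 11.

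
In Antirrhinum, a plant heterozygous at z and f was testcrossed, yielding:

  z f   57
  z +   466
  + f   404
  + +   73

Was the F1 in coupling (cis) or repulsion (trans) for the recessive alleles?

The two most frequent classes are + f (404) and z + (466); these are the parental (non-recombinant) types.
So the F1 carried + f on one chromosome and z + on the other — the recessive alleles are on opposite chromosomes (trans / repulsion).

trans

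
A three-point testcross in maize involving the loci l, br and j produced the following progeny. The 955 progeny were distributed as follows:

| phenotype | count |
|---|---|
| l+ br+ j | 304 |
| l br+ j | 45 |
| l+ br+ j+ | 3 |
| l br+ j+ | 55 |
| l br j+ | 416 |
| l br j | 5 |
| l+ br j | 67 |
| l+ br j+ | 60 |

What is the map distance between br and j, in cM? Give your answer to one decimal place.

The two most frequent reciprocal classes, l+ br+ j and l br j+, are the parental types, so the F1 was l+ br+ j / l br j+.
The two rarest classes, l+ br+ j+ and l br j, are the double crossovers. Comparing them with the parentals, only the j allele has switched, so j is the middle locus and the order is br – j – l.
Crossovers in the br–j interval produce the single-crossover classes l+ br j and l br+ j+ (67 + 55 = 122) plus the double crossovers (8).
RF(br–j) = (122 + 8) / 955 = 130/955 = 0.1361 → 13.6 cM.

13.6 cM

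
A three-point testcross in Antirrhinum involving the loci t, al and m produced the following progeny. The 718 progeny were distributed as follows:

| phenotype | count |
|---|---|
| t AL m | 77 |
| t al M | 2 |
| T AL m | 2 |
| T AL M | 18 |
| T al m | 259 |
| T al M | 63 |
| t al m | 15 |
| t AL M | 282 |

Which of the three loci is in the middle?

The two most frequent reciprocal classes, t AL M and T al m, are the parental types, so the F1 was t AL M / T al m.
The two rarest classes, t al M and T AL m, are the double crossovers. Comparing them with the parentals, only the al allele has switched, so al is the middle locus and the order is m – al – t.

al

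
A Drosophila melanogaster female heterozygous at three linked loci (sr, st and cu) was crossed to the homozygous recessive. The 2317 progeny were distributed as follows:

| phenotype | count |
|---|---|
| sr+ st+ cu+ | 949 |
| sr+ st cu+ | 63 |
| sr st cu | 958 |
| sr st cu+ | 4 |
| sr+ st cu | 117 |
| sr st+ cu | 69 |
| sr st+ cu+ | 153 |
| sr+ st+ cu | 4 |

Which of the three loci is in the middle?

The two most frequent reciprocal classes, sr st cu and sr+ st+ cu+, are the parental types, so the F1 was sr st cu / sr+ st+ cu+.
The two rarest classes, sr st cu+ and sr+ st+ cu, are the double crossovers. Comparing them with the parentals, only the cu allele has switched, so cu is the middle locus and the order is st – cu – sr.

cu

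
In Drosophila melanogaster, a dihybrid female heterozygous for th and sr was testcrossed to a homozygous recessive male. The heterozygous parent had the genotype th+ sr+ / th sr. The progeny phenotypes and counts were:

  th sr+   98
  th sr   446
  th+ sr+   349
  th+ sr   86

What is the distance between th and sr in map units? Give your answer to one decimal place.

The recombinant classes are th+ sr and th sr+: 86 + 98 = 184.
Recombination frequency = 184/979 = 0.1879 ≈ 18.8%, i.e. 18.8 map units.

18.8 map units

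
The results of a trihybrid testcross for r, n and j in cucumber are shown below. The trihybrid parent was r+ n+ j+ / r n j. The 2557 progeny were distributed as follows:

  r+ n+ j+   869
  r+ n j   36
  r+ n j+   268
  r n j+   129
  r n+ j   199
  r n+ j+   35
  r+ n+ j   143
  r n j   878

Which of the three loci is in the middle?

The two rarest classes, r n+ j+ and r+ n j, are the double crossovers. Comparing them with the parentals, only the r allele has switched, so r is the middle locus and the order is j – r – n.

r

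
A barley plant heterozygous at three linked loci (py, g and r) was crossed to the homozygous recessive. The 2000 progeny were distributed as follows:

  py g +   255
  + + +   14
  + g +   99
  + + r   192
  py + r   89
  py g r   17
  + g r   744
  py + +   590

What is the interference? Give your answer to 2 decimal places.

The two most frequent reciprocal classes, + g r and py + +, are the parental types, so the F1 was + g r / py + +.
The two rarest classes, py g r and + + +, are the double crossovers. Comparing them with the parentals, only the py allele has switched, so py is the middle locus and the order is r – py – g.
r–py: (188 + 31)/2000 = 0.1095; py–g: (447 + 31)/2000 = 0.2390.
Expected DCO frequency = 0.1095 × 0.2390 ≈ 0.02617; observed = 31/2000 ≈ 0.01550.
Coefficient of coincidence = 0.01550/0.02617 ≈ 0.59; interference = 1 − 0.59 = 0.41.

0.41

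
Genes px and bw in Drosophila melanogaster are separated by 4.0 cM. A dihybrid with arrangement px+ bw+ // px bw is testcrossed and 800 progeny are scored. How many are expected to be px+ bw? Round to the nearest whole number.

A map distance of 4.0 cM corresponds to a recombination frequency of 0.040.
The F1 is px+ bw+ / px bw, so px+ bw is a recombinant gamete class with expected frequency r/2 = 0.040/2 = 0.0200.
Expected number = 0.0200 × 800 = 16.00 ≈ 16.

16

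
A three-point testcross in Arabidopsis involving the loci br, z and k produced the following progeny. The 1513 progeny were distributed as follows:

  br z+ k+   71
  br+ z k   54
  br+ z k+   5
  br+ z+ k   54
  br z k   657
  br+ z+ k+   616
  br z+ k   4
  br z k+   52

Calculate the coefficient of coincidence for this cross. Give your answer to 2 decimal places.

0.88

The two most frequent reciprocal classes, br+ z+ k+ and br z k, are the parental types, so the F1 was br+ z+ k+ / br z k.
The two rarest classes, br+ z k+ and br z+ k, are the double crossovers. Comparing them with the parentals, only the z allele has switched, so z is the middle locus and the order is k – z – br.
k–z: (106 + 9)/1513 = 0.0760; z–br: (125 + 9)/1513 = 0.0886.
Expected DCO frequency = 0.0760 × 0.0886 ≈ 0.00673; observed = 9/1513 ≈ 0.00595.
Coefficient of coincidence = 0.00595/0.00673 ≈ 0.88.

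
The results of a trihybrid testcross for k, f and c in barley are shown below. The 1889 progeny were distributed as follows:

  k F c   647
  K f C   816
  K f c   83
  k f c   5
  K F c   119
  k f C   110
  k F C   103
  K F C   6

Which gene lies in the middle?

The two most frequent reciprocal classes, K f C and k F c, are the parental types, so the F1 was K f C / k F c.
The two rarest classes, K F C and k f c, are the double crossovers. Comparing them with the parentals, only the f allele has switched, so f is the middle locus and the order is k – f – c.

f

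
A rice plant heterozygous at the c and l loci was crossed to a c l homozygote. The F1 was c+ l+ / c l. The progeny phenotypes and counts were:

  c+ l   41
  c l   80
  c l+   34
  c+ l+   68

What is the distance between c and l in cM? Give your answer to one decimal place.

The recombinant classes are c+ l and c l+: 41 + 34 = 75.
Recombination frequency = 75/223 = 0.3363 ≈ 33.6%, i.e. 33.6 cM.

33.6 cM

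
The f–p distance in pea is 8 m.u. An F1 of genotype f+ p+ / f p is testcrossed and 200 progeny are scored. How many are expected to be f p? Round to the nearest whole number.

92

A map distance of 8 m.u. corresponds to a recombination frequency of 0.080.
The F1 is f+ p+ / f p, so f p is a parental gamete class with expected frequency (1 − r)/2 = 0.920/2 = 0.4600.
Expected number = 0.4600 × 200 = 92.00 ≈ 92.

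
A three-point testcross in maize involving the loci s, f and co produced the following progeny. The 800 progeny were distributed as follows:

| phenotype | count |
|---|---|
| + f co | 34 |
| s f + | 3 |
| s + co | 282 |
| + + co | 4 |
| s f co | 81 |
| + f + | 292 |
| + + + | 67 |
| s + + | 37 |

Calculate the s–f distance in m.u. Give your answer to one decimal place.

19.4 m.u.

The two most frequent reciprocal classes, s + co and + f +, are the parental types, so the F1 was s + co / + f +.
The two rarest classes, + + co and s f +, are the double crossovers. Comparing them with the parentals, only the s allele has switched, so s is the middle locus and the order is f – s – co.
Crossovers in the f–s interval produce the single-crossover classes s f co and + + + (81 + 67 = 148) plus the double crossovers (7).
RF(f–s) = (148 + 7) / 800 = 155/800 = 0.1938 → 19.4 m.u.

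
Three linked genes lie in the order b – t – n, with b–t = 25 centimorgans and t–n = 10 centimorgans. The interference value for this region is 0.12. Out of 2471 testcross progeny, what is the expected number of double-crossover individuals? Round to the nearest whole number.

54

Map distances give recombination frequencies of 0.250 and 0.100 for the two intervals.
With interference 0.12 (so coincidence = 0.88), expected double-crossover frequency = 0.250 × 0.100 × 0.88 = 0.02200.
Expected number = 0.02200 × 2471 = 54.36 ≈ 54.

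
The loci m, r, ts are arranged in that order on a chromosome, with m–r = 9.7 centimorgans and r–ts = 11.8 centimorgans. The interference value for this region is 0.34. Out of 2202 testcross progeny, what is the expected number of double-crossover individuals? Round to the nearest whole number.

17

Map distances give recombination frequencies of 0.097 and 0.118 for the two intervals.
With interference 0.34 (so coincidence = 0.66), expected double-crossover frequency = 0.097 × 0.118 × 0.66 = 0.00755.
Expected number = 0.00755 × 2202 = 16.63 ≈ 17.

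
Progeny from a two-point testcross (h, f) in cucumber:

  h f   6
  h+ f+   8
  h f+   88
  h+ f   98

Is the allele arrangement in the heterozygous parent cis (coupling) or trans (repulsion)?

trans

The two most frequent classes are h+ f (98) and h f+ (88); these are the parental (non-recombinant) types.
So the F1 carried h+ f on one chromosome and h f+ on the other — the recessive alleles are on opposite chromosomes (trans / repulsion).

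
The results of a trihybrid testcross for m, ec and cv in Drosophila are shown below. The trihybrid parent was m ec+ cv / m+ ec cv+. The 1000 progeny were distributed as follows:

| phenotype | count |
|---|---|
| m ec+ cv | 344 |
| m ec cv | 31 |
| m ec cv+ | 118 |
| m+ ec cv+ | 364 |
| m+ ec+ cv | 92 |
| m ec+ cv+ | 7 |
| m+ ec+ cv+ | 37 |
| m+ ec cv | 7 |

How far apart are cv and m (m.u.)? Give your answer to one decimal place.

The two rarest classes, m ec+ cv+ and m+ ec cv, are the double crossovers. Comparing them with the parentals, only the cv allele has switched, so cv is the middle locus and the order is ec – cv – m.
Crossovers in the cv–m interval produce the single-crossover classes m+ ec+ cv and m ec cv+ (92 + 118 = 210) plus the double crossovers (14).
RF(cv–m) = (210 + 14) / 1000 = 224/1000 = 0.2240 → 22.4 m.u.

22.4 m.u.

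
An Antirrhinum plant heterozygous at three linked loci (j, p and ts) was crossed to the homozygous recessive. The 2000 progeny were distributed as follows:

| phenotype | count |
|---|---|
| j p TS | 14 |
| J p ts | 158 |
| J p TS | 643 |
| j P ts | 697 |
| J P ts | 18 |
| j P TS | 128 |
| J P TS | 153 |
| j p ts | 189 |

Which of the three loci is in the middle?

j

The two most frequent reciprocal classes, j P ts and J p TS, are the parental types, so the F1 was j P ts / J p TS.
The two rarest classes, J P ts and j p TS, are the double crossovers. Comparing them with the parentals, only the j allele has switched, so j is the middle locus and the order is ts – j – p.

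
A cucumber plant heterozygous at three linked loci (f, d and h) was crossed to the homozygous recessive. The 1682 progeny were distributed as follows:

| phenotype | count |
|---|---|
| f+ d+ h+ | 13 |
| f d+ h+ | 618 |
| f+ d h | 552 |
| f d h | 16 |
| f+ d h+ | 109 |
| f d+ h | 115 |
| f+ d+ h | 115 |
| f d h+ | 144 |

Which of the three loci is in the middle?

The two most frequent reciprocal classes, f d+ h+ and f+ d h, are the parental types, so the F1 was f d+ h+ / f+ d h.
The two rarest classes, f+ d+ h+ and f d h, are the double crossovers. Comparing them with the parentals, only the f allele has switched, so f is the middle locus and the order is d – f – h.

f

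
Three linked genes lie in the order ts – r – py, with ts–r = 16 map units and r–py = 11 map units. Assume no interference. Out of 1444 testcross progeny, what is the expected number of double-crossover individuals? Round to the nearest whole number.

25

Map distances give recombination frequencies of 0.160 and 0.110 for the two intervals.
With no interference, expected double-crossover frequency = 0.160 × 0.110 = 0.01760.
Expected number = 0.01760 × 1444 = 25.41 ≈ 25.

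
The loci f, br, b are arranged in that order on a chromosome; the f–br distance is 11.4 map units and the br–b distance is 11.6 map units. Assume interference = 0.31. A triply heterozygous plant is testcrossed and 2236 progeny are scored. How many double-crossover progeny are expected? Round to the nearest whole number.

Map distances give recombination frequencies of 0.114 and 0.116 for the two intervals.
With interference 0.31 (so coincidence = 0.69), expected double-crossover frequency = 0.114 × 0.116 × 0.69 = 0.00912.
Expected number = 0.00912 × 2236 = 20.40 ≈ 20.

20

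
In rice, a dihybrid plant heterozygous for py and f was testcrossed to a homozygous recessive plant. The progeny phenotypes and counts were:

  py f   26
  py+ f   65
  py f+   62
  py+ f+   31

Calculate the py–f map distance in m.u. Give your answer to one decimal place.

31.0 m.u.

The two most frequent classes, py+ f (65) and py f+ (62), are the parental types, so the F1 was py+ f / py f+.
The recombinant classes are py+ f+ and py f: 31 + 26 = 57.
Recombination frequency = 57/184 = 0.3098 ≈ 31.0%, i.e. 31.0 m.u.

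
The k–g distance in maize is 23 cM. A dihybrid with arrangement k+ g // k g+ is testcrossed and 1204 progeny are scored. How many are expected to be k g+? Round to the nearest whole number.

464

A map distance of 23 cM corresponds to a recombination frequency of 0.230.
The F1 is k+ g / k g+, so k g+ is a parental gamete class with expected frequency (1 − r)/2 = 0.770/2 = 0.3850.
Expected number = 0.3850 × 1204 = 463.54 ≈ 464.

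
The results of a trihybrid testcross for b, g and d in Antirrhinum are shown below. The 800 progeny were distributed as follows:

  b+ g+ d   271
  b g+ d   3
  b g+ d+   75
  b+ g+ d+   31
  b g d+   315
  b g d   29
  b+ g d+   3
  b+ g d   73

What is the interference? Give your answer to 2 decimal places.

0.53

The two most frequent reciprocal classes, b g d+ and b+ g+ d, are the parental types, so the F1 was b g d+ / b+ g+ d.
The two rarest classes, b+ g d+ and b g+ d, are the double crossovers. Comparing them with the parentals, only the b allele has switched, so b is the middle locus and the order is d – b – g.
d–b: (60 + 6)/800 = 0.0825; b–g: (148 + 6)/800 = 0.1925.
Expected DCO frequency = 0.0825 × 0.1925 ≈ 0.01588; observed = 6/800 ≈ 0.00750.
Coefficient of coincidence = 0.00750/0.01588 ≈ 0.47; interference = 1 − 0.47 = 0.53.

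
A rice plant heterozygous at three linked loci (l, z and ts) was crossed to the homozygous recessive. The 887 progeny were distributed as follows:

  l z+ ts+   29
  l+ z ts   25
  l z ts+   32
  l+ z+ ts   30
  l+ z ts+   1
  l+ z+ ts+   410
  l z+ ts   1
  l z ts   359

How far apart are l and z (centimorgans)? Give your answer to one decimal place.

The two most frequent reciprocal classes, l+ z+ ts+ and l z ts, are the parental types, so the F1 was l+ z+ ts+ / l z ts.
The two rarest classes, l+ z ts+ and l z+ ts, are the double crossovers. Comparing them with the parentals, only the z allele has switched, so z is the middle locus and the order is l – z – ts.
Crossovers in the l–z interval produce the single-crossover classes l z+ ts+ and l+ z ts (29 + 25 = 54) plus the double crossovers (2).
RF(l–z) = (54 + 2) / 887 = 56/887 = 0.0631 → 6.3 centimorgans.

6.3 centimorgans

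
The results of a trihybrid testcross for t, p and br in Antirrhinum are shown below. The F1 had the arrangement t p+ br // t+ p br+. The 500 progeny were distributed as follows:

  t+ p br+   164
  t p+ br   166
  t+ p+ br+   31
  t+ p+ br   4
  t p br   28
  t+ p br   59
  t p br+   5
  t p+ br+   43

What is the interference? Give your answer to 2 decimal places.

0.40

The two rarest classes, t+ p+ br and t p br+, are the double crossovers. Comparing them with the parentals, only the t allele has switched, so t is the middle locus and the order is p – t – br.
p–t: (59 + 9)/500 = 0.1360; t–br: (102 + 9)/500 = 0.2220.
Expected DCO frequency = 0.1360 × 0.2220 ≈ 0.03019; observed = 9/500 ≈ 0.01800.
Coefficient of coincidence = 0.01800/0.03019 ≈ 0.60; interference = 1 − 0.60 = 0.40.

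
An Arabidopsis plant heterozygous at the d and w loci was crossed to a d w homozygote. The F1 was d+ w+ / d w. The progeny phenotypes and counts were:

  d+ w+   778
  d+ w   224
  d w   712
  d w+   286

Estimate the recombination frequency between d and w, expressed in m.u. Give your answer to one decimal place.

25.5 m.u.

The recombinant classes are d+ w and d w+: 224 + 286 = 510.
Recombination frequency = 510/2000 = 0.2550 ≈ 25.5%, i.e. 25.5 m.u.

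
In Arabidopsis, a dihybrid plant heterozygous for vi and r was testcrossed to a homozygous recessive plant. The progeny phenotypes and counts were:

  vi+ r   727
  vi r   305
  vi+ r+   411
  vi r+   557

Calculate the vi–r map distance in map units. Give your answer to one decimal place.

35.8 map units

The two most frequent classes, vi+ r (727) and vi r+ (557), are the parental types, so the F1 was vi+ r / vi r+.
The recombinant classes are vi+ r+ and vi r: 411 + 305 = 716.
Recombination frequency = 716/2000 = 0.3580 ≈ 35.8%, i.e. 35.8 map units.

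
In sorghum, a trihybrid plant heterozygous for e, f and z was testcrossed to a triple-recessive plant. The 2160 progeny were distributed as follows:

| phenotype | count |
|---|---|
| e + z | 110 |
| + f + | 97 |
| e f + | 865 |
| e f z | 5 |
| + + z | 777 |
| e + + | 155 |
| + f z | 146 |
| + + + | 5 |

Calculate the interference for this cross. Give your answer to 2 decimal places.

The two most frequent reciprocal classes, + + z and e f +, are the parental types, so the F1 was + + z / e f +.
The two rarest classes, + + + and e f z, are the double crossovers. Comparing them with the parentals, only the z allele has switched, so z is the middle locus and the order is f – z – e.
f–z: (301 + 10)/2160 = 0.1440; z–e: (207 + 10)/2160 = 0.1005.
Expected DCO frequency = 0.1440 × 0.1005 ≈ 0.01447; observed = 10/2160 ≈ 0.00463.
Coefficient of coincidence = 0.00463/0.01447 ≈ 0.32; interference = 1 − 0.32 = 0.68.

0.68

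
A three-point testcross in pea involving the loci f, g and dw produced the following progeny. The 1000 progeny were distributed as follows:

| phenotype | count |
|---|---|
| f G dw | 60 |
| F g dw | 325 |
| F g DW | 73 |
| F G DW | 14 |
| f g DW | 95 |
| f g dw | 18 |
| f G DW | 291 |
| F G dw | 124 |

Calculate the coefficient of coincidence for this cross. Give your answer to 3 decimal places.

The two most frequent reciprocal classes, f G DW and F g dw, are the parental types, so the F1 was f G DW / F g dw.
The two rarest classes, F G DW and f g dw, are the double crossovers. Comparing them with the parentals, only the f allele has switched, so f is the middle locus and the order is dw – f – g.
dw–f: (133 + 32)/1000 = 0.1650; f–g: (219 + 32)/1000 = 0.2510.
Expected DCO frequency = 0.1650 × 0.2510 ≈ 0.04142; observed = 32/1000 ≈ 0.03200.
Coefficient of coincidence = 0.03200/0.04142 ≈ 0.773.

0.773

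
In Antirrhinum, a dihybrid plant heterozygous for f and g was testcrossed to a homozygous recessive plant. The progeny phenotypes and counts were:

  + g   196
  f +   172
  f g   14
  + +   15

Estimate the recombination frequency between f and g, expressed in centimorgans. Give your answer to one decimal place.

7.3 centimorgans

The two most frequent classes, + g (196) and f + (172), are the parental types, so the F1 was + g / f +.
The recombinant classes are + + and f g: 15 + 14 = 29.
Recombination frequency = 29/397 = 0.0730 ≈ 7.3%, i.e. 7.3 centimorgans.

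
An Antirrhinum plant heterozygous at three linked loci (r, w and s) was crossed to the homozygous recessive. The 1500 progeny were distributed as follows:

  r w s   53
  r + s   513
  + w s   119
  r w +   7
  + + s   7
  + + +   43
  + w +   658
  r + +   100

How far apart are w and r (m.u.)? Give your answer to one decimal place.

The two most frequent reciprocal classes, r + s and + w +, are the parental types, so the F1 was r + s / + w +.
The two rarest classes, + + s and r w +, are the double crossovers. Comparing them with the parentals, only the r allele has switched, so r is the middle locus and the order is s – r – w.
Crossovers in the r–w interval produce the single-crossover classes r w s and + + + (53 + 43 = 96) plus the double crossovers (14).
RF(r–w) = (96 + 14) / 1500 = 110/1500 = 0.0733 → 7.3 m.u.

7.3 m.u.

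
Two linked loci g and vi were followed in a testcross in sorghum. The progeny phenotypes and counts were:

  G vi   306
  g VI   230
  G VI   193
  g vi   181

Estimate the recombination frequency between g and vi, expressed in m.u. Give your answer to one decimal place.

The two most frequent classes, G vi (306) and g VI (230), are the parental types, so the F1 was G vi / g VI.
The recombinant classes are G VI and g vi: 193 + 181 = 374.
Recombination frequency = 374/910 = 0.4110 ≈ 41.1%, i.e. 41.1 m.u.

41.1 m.u.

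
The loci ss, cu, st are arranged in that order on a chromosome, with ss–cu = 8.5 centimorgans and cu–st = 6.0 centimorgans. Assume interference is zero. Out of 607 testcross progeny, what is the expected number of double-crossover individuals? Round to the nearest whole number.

Map distances give recombination frequencies of 0.085 and 0.060 for the two intervals.
With no interference, expected double-crossover frequency = 0.085 × 0.060 = 0.00510.
Expected number = 0.00510 × 607 = 3.10 ≈ 3.

3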